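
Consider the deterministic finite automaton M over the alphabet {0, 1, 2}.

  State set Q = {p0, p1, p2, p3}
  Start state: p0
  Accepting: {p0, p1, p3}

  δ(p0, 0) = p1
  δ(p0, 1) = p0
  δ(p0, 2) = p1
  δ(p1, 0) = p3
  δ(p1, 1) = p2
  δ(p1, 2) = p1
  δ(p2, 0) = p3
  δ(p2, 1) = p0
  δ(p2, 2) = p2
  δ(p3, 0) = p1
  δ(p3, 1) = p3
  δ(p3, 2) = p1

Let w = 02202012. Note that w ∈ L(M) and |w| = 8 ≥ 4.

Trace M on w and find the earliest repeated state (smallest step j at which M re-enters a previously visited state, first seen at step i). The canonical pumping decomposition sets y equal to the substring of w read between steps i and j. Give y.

2

State sequence: p0 -0-> p1 -2-> p1 -2-> p1 -0-> p3 -2-> p1 -0-> p3 -1-> p3 -2-> p1
First repeat at step 2: p1 was already visited.

So i = 1, j = 2, giving x = w[0:1] = 0, y = w[1:2] = 2, z = w[2:8] = 202012.
Check: |xy| = 2 ≤ 4 and |y| = 1 ≥ 1. Reading y takes M from p1 back to p1, so every xyⁱz is accepted.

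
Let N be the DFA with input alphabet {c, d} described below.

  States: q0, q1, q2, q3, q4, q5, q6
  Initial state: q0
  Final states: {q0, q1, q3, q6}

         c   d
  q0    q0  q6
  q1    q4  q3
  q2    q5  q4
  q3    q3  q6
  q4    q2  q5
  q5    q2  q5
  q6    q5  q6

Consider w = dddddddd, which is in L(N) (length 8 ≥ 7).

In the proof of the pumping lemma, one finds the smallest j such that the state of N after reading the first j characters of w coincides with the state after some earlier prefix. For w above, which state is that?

q6

Run of N on w = d d d d d d d d:
  step 0: q0  (start)
  step 1: q6  (read d: q0→q6)
  step 2: q6  (read d: q6→q6)   ← first repeat (q6 seen earlier)
  step 3: q6  (read d: q6→q6)
  step 4: q6  (read d: q6→q6)
  step 5: q6  (read d: q6→q6)
  step 6: q6  (read d: q6→q6)
  step 7: q6  (read d: q6→q6)
  step 8: q6  (read d: q6→q6)

The earliest repeat is at step j = 2: N is in q6, which it already visited at step i = 1.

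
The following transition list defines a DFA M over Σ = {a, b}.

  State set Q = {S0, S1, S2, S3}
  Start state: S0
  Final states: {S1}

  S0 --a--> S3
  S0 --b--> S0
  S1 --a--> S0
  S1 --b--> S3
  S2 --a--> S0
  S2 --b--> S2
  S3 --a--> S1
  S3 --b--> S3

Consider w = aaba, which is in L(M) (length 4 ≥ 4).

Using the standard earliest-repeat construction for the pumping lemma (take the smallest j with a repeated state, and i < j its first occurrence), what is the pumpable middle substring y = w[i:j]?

ab

State sequence: S0 -a-> S3 -a-> S1 -b-> S3 -a-> S1
First repeat at step 3: S3 was already visited.

So i = 1, j = 3, giving x = w[0:1] = a, y = w[1:3] = ab, z = w[3:4] = a.
Check: |xy| = 3 ≤ 4 and |y| = 2 ≥ 1. Reading y takes M from S3 back to S3, so every xyⁱz is accepted.
Since M has 4 states, any run of length ≥ 4 visits 4+1 states, so by pigeonhole some state repeats within the first 4 steps — that repeat gives the pumpable loop.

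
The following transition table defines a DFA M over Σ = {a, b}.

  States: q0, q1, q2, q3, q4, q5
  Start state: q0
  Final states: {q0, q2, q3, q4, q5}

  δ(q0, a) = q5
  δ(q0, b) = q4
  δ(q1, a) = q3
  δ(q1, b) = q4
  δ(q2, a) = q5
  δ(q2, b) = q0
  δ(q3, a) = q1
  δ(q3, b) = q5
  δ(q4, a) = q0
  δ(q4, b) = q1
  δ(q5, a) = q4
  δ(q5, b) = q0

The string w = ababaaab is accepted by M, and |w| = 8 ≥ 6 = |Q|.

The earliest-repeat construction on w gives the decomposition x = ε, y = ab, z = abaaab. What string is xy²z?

abababaaab

xy^2z = ε·ab·ab·abaaab = abababaaab.
Reading y = ab takes M from q0 back to q0, so after x·y·y the machine is still in q0, and z then leads to the accepting state q4. Hence abababaaab ∈ L(M).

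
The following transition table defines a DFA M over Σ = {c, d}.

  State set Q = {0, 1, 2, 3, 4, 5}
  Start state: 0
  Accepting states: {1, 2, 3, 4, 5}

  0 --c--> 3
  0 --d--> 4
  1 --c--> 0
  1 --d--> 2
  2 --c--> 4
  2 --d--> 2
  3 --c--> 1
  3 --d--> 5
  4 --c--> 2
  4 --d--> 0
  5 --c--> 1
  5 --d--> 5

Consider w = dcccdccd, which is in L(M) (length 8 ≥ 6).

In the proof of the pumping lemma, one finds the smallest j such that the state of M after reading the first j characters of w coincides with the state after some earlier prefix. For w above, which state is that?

State sequence: 0 -d-> 4 -c-> 2 -c-> 4 -c-> 2 -d-> 2 -c-> 4 -c-> 2 -d-> 2
First repeat at step 3: 4 was already visited.

The earliest repeat is at step j = 3: M is in 4, which it already visited at step i = 1.
Since M has 6 states, any run of length ≥ 6 visits 6+1 states, so by pigeonhole some state repeats within the first 6 steps — that repeat gives the pumpable loop.

4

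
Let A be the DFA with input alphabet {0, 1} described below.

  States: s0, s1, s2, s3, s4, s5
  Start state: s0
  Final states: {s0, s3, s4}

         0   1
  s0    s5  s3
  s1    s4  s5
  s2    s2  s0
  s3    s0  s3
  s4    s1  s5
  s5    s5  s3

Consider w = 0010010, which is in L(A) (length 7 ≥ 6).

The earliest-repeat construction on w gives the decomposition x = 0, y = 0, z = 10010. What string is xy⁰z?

010010

xy⁰z = xz = 0·10010 = 010010.
Reading y = 0 takes A from s5 back to s5, so after x the machine is still in s5, and z then leads to the accepting state s0. Hence 010010 ∈ L(A).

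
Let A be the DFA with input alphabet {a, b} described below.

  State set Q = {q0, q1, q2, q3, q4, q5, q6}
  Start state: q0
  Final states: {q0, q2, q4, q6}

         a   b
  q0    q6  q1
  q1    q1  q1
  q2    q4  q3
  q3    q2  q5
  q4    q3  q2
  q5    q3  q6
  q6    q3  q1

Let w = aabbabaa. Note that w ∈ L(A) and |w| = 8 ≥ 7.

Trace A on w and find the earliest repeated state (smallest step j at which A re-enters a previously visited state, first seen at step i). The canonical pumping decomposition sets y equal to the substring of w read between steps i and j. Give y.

State sequence: q0 -a-> q6 -a-> q3 -b-> q5 -b-> q6 -a-> q3 -b-> q5 -a-> q3 -a-> q2
First repeat at step 4: q6 was already visited.

So i = 1, j = 4, giving x = w[0:1] = a, y = w[1:4] = abb, z = w[4:8] = abaa.
Check: |xy| = 4 ≤ 7 and |y| = 3 ≥ 1. Reading y takes A from q6 back to q6, so every xyⁱz is accepted.
Pumping length from the standard proof: p = 7 (the number of states). The repeated state found above gives |xy| = j ≤ 7 and |y| = j − i ≥ 1.

abb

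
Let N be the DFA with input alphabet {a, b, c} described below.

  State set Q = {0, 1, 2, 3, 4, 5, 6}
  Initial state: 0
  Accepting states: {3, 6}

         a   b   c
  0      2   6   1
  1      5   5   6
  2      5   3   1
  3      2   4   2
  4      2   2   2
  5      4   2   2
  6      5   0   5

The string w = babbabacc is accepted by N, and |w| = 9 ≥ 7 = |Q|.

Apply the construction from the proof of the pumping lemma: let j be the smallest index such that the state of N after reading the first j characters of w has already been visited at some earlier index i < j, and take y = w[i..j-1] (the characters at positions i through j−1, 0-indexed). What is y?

Run of N on w = b a b b a b a c c:
  step 0: 0  (start)
  step 1: 6  (read b: 0→6)
  step 2: 5  (read a: 6→5)
  step 3: 2  (read b: 5→2)
  step 4: 3  (read b: 2→3)
  step 5: 2  (read a: 3→2)   ← first repeat (2 seen earlier)
  step 6: 3  (read b: 2→3)
  step 7: 2  (read a: 3→2)
  step 8: 1  (read c: 2→1)
  step 9: 6  (read c: 1→6)

So i = 3, j = 5, giving x = w[0:3] = bab, y = w[3:5] = ba, z = w[5:9] = bacc.
Check: |xy| = 5 ≤ 7 and |y| = 2 ≥ 1. Reading y takes N from 2 back to 2, so every xyⁱz is accepted.
The DFA has 7 states, so the proof of the pumping lemma guarantees a repeated state among the first 7+1 visited; the segment between the two visits is the pumpable y.

ba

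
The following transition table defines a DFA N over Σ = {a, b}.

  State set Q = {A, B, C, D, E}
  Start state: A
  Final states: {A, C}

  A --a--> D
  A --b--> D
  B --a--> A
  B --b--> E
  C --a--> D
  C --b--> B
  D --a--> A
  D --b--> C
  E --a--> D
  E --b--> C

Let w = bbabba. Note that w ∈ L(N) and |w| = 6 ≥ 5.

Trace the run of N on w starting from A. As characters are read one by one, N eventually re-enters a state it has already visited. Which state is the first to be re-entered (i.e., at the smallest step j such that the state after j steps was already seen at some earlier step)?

State sequence: A -b-> D -b-> C -a-> D -b-> C -b-> B -a-> A
First repeat at step 3: D was already visited.

The earliest repeat is at step j = 3: N is in D, which it already visited at step i = 1.
Pumping length from the standard proof: p = 5 (the number of states). The repeated state found above gives |xy| = j ≤ 5 and |y| = j − i ≥ 1.

D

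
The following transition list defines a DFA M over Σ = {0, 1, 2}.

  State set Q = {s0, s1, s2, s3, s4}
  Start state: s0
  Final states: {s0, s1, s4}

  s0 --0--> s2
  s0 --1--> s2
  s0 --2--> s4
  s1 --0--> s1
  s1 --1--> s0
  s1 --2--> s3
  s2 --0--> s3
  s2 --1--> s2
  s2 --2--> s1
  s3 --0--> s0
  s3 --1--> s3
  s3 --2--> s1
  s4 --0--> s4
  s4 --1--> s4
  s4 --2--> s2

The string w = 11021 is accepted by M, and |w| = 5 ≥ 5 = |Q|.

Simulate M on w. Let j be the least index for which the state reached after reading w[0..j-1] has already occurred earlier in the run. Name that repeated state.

Run of M on w = 1 1 0 2 1:
  step 0: s0  (start)
  step 1: s2  (read 1: s0→s2)
  step 2: s2  (read 1: s2→s2)   ← first repeat (s2 seen earlier)
  step 3: s3  (read 0: s2→s3)
  step 4: s1  (read 2: s3→s1)
  step 5: s0  (read 1: s1→s0)

The earliest repeat is at step j = 2: M is in s2, which it already visited at step i = 1.

s2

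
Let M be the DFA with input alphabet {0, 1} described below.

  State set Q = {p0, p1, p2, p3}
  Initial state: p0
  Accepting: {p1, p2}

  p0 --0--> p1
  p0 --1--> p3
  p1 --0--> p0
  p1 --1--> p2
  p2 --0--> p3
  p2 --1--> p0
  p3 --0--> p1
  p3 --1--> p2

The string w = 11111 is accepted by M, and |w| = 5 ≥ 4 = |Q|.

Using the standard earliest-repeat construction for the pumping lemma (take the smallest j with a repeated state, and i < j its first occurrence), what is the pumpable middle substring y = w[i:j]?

Run of M on w = 1 1 1 1 1:
  step 0: p0  (start)
  step 1: p3  (read 1: p0→p3)
  step 2: p2  (read 1: p3→p2)
  step 3: p0  (read 1: p2→p0)   ← first repeat (p0 seen earlier)
  step 4: p3  (read 1: p0→p3)
  step 5: p2  (read 1: p3→p2)

So i = 0, j = 3, giving x = w[0:0] = ε, y = w[0:3] = 111, z = w[3:5] = 11.
Check: |xy| = 3 ≤ 4 and |y| = 3 ≥ 1. Reading y takes M from p0 back to p0, so every xyⁱz is accepted.
Since M has 4 states, any run of length ≥ 4 visits 4+1 states, so by pigeonhole some state repeats within the first 4 steps — that repeat gives the pumpable loop.

111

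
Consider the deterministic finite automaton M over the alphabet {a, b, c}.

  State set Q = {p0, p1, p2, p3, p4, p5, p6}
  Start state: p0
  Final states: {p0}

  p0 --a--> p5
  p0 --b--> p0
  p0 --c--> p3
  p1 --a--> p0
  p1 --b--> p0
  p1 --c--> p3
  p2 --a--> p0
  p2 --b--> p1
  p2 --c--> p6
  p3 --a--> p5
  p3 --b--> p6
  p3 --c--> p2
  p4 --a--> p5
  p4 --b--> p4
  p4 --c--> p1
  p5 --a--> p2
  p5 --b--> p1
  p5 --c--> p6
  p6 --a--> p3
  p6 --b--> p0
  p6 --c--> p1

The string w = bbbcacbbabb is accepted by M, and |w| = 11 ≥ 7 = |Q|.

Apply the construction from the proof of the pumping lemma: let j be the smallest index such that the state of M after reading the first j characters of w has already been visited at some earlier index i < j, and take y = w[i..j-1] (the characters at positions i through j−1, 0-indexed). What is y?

b

State sequence: p0 -b-> p0 -b-> p0 -b-> p0 -c-> p3 -a-> p5 -c-> p6 -b-> p0 -b-> p0 -a-> p5 -b-> p1 -b-> p0
First repeat at step 1: p0 was already visited.

So i = 0, j = 1, giving x = w[0:0] = ε, y = w[0:1] = b, z = w[1:11] = bbcacbbabb.
Check: |xy| = 1 ≤ 7 and |y| = 1 ≥ 1. Reading y takes M from p0 back to p0, so every xyⁱz is accepted.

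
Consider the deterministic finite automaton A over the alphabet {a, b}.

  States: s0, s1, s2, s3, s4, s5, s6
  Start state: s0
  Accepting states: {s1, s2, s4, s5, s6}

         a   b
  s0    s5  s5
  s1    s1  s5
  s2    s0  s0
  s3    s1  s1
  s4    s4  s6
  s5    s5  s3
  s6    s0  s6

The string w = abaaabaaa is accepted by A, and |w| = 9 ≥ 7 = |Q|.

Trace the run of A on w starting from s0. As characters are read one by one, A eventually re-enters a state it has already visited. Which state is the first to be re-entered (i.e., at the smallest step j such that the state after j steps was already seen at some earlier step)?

Run of A on w = a b a a a b a a a:
  step 0: s0  (start)
  step 1: s5  (read a: s0→s5)
  step 2: s3  (read b: s5→s3)
  step 3: s1  (read a: s3→s1)
  step 4: s1  (read a: s1→s1)   ← first repeat (s1 seen earlier)
  step 5: s1  (read a: s1→s1)
  step 6: s5  (read b: s1→s5)
  step 7: s5  (read a: s5→s5)
  step 8: s5  (read a: s5→s5)
  step 9: s5  (read a: s5→s5)

The earliest repeat is at step j = 4: A is in s1, which it already visited at step i = 3.
Pumping length from the standard proof: p = 7 (the number of states). The repeated state found above gives |xy| = j ≤ 7 and |y| = j − i ≥ 1.

s1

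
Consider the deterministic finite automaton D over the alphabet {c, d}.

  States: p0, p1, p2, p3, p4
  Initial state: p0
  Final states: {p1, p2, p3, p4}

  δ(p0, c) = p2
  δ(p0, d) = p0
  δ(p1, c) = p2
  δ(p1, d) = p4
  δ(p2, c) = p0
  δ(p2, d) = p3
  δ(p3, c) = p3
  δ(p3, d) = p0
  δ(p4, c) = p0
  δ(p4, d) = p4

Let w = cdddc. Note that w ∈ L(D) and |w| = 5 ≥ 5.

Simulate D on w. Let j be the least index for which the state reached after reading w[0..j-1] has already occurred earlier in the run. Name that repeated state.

p0

Run of D on w = c d d d c:
  step 0: p0  (start)
  step 1: p2  (read c: p0→p2)
  step 2: p3  (read d: p2→p3)
  step 3: p0  (read d: p3→p0)   ← first repeat (p0 seen earlier)
  step 4: p0  (read d: p0→p0)
  step 5: p2  (read c: p0→p2)

The earliest repeat is at step j = 3: D is in p0, which it already visited at step i = 0.
With |Q| = 5, pigeonhole forces a state repeat no later than step 5; the substring read between the first and second visits to that state can be pumped.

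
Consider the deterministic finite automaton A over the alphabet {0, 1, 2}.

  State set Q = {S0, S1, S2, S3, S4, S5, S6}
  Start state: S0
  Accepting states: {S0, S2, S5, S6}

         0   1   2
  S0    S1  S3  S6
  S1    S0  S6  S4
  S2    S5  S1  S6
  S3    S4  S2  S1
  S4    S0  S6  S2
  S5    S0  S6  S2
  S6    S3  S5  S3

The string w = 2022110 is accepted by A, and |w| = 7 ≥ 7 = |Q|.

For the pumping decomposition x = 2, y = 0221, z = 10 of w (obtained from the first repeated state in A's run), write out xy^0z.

210

xy⁰z = xz = 2·10 = 210.
Reading y = 0221 takes A from S6 back to S6, so after x the machine is still in S6, and z then leads to the accepting state S0. Hence 210 ∈ L(A).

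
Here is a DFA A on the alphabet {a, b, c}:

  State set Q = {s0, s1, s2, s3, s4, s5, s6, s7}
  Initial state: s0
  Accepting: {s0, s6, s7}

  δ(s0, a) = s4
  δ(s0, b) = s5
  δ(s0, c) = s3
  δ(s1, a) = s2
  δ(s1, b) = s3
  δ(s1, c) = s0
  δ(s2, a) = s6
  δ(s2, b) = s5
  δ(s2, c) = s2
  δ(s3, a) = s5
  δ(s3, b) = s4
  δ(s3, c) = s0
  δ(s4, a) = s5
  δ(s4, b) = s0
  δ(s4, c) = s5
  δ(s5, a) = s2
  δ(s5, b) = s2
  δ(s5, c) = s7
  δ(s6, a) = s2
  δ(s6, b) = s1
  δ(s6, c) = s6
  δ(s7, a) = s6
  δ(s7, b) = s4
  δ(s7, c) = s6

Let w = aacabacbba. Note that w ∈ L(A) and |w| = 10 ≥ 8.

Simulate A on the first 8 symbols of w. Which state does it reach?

s5

State sequence: s0 -a-> s4 -a-> s5 -c-> s7 -a-> s6 -b-> s1 -a-> s2 -c-> s2 -b-> s5

After reading 8 characters, A is in state s5.
(This kind of state-tracing is the core of the pumping-lemma construction: with 8 states, pigeonhole forces a repeat within the first 8 steps.)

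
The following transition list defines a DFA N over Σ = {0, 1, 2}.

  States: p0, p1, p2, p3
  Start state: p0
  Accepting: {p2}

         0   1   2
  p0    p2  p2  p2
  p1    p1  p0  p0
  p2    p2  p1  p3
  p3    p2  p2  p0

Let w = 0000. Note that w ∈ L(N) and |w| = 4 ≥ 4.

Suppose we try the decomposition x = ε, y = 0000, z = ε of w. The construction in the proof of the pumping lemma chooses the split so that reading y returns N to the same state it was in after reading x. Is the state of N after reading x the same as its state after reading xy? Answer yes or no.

no

Run of N on the first 4 characters of w = 0 0 0 0:
  step 0: p0  (start)
  step 1: p2  (read 0: p0→p2)
  step 2: p2  (read 0: p2→p2)
  step 3: p2  (read 0: p2→p2)
  step 4: p2  (read 0: p2→p2)

After x (step 0): p0. After xy (step 4): p2.
They differ (p0 ≠ p2), so y is not a cycle from the state after x; this split is not the one the pumping-lemma construction produces, and pumping y need not keep the string in L(N).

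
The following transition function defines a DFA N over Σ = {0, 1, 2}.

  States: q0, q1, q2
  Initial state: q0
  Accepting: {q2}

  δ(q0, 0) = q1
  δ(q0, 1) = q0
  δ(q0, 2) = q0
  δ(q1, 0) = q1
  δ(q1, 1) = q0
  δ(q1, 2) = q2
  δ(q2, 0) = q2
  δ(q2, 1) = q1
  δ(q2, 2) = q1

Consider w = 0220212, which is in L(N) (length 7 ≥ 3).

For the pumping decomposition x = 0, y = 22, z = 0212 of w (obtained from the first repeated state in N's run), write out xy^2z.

022220212

xy^2z = 0·22·22·0212 = 022220212.
Reading y = 22 takes N from q1 back to q1, so after x·y·y the machine is still in q1, and z then leads to the accepting state q2. Hence 022220212 ∈ L(N).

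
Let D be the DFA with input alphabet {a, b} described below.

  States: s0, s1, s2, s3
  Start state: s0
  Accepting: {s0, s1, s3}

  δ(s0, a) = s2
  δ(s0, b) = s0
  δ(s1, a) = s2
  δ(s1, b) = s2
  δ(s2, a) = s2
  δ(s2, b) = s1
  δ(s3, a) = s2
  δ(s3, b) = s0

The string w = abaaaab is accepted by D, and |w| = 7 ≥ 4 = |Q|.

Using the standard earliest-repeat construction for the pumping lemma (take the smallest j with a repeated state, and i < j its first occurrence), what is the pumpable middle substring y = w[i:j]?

ba

Run of D on w = a b a a a a b:
  step 0: s0  (start)
  step 1: s2  (read a: s0→s2)
  step 2: s1  (read b: s2→s1)
  step 3: s2  (read a: s1→s2)   ← first repeat (s2 seen earlier)
  step 4: s2  (read a: s2→s2)
  step 5: s2  (read a: s2→s2)
  step 6: s2  (read a: s2→s2)
  step 7: s1  (read b: s2→s1)

So i = 1, j = 3, giving x = w[0:1] = a, y = w[1:3] = ba, z = w[3:7] = aaab.
Check: |xy| = 3 ≤ 4 and |y| = 2 ≥ 1. Reading y takes D from s2 back to s2, so every xyⁱz is accepted.
With |Q| = 4, pigeonhole forces a state repeat no later than step 4; the substring read between the first and second visits to that state can be pumped.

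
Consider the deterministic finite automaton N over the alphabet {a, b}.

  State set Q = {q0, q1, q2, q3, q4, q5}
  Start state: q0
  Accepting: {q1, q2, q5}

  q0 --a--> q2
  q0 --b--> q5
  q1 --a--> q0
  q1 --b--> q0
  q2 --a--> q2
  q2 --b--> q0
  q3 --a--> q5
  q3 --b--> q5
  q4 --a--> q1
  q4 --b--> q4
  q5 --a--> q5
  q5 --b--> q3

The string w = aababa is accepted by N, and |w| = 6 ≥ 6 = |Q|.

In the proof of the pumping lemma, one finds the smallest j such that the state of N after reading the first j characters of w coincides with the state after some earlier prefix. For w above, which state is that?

Run of N on w = a a b a b a:
  step 0: q0  (start)
  step 1: q2  (read a: q0→q2)
  step 2: q2  (read a: q2→q2)   ← first repeat (q2 seen earlier)
  step 3: q0  (read b: q2→q0)
  step 4: q2  (read a: q0→q2)
  step 5: q0  (read b: q2→q0)
  step 6: q2  (read a: q0→q2)

The earliest repeat is at step j = 2: N is in q2, which it already visited at step i = 1.

q2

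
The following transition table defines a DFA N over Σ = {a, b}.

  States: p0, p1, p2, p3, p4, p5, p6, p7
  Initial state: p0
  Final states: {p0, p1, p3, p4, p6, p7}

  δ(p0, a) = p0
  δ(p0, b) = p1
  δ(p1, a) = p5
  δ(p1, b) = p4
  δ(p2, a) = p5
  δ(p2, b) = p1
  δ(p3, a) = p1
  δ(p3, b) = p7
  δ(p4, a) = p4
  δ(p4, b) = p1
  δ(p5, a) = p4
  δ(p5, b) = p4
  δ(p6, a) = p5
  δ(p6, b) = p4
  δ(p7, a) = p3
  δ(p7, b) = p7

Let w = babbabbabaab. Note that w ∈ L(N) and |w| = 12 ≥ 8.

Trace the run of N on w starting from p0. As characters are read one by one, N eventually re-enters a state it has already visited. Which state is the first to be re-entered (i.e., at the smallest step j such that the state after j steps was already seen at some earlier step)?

State sequence: p0 -b-> p1 -a-> p5 -b-> p4 -b-> p1 -a-> p5 -b-> p4 -b-> p1 -a-> p5 -b-> p4 -a-> p4 -a-> p4 -b-> p1
First repeat at step 4: p1 was already visited.

The earliest repeat is at step j = 4: N is in p1, which it already visited at step i = 1.
The DFA has 8 states, so the proof of the pumping lemma guarantees a repeated state among the first 8+1 visited; the segment between the two visits is the pumpable y.

p1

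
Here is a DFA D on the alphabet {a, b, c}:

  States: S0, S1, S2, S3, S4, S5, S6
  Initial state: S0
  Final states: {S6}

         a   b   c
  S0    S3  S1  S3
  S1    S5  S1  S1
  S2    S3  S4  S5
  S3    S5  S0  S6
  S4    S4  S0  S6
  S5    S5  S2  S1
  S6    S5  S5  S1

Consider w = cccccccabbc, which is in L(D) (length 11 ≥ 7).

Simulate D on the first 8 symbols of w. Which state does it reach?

State sequence: S0 -c-> S3 -c-> S6 -c-> S1 -c-> S1 -c-> S1 -c-> S1 -c-> S1 -a-> S5

After reading 8 characters, D is in state S5.
(This kind of state-tracing is the core of the pumping-lemma construction: with 7 states, pigeonhole forces a repeat within the first 7 steps.)

S5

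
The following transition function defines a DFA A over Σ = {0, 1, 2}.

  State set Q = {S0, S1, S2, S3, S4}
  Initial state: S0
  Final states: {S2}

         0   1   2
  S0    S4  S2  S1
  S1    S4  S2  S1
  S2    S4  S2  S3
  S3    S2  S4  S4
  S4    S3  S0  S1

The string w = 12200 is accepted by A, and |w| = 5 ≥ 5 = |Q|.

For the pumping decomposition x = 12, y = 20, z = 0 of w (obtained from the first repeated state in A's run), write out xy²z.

xy^2z = 12·20·20·0 = 1220200.
Reading y = 20 takes A from S3 back to S3, so after x·y·y the machine is still in S3, and z then leads to the accepting state S2. Hence 1220200 ∈ L(A).

1220200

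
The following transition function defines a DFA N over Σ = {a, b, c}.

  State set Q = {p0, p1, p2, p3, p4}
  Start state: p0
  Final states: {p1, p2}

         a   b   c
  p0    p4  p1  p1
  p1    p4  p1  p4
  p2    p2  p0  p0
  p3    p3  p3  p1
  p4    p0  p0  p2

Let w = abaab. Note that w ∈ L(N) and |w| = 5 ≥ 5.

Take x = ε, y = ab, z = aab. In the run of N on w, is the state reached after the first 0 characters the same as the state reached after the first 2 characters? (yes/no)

yes

State sequence: p0 -a-> p4 -b-> p0

After x (step 0): p0. After xy (step 2): p0.
They match, so y = ab drives N around a cycle from p0 back to itself; pumping y any number of times keeps N in p0 before reading z, and xyⁱz ∈ L(N) for every i ≥ 0.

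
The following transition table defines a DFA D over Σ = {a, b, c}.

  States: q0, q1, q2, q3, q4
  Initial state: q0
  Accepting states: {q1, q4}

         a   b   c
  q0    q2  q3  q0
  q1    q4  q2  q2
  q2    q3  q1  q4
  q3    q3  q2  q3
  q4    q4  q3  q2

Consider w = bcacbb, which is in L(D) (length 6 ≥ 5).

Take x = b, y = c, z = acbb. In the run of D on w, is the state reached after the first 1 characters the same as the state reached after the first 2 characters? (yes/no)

Run of D on the first 2 characters of w = b c:
  step 0: q0  (start)
  step 1: q3  (read b: q0→q3)
  step 2: q3  (read c: q3→q3)

After x (step 1): q3. After xy (step 2): q3.
They match, so y = c drives D around a cycle from q3 back to itself; pumping y any number of times keeps D in q3 before reading z, and xyⁱz ∈ L(D) for every i ≥ 0.

yes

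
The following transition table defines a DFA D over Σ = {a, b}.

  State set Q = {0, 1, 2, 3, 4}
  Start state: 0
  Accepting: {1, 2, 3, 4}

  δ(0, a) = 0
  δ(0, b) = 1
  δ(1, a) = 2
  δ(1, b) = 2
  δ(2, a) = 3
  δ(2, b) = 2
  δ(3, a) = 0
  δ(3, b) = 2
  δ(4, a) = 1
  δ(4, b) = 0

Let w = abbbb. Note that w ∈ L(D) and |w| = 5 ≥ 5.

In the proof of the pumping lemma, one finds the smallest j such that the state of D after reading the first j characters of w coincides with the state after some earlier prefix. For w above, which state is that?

State sequence: 0 -a-> 0 -b-> 1 -b-> 2 -b-> 2 -b-> 2
First repeat at step 1: 0 was already visited.

The earliest repeat is at step j = 1: D is in 0, which it already visited at step i = 0.
Pumping length from the standard proof: p = 5 (the number of states). The repeated state found above gives |xy| = j ≤ 5 and |y| = j − i ≥ 1.

0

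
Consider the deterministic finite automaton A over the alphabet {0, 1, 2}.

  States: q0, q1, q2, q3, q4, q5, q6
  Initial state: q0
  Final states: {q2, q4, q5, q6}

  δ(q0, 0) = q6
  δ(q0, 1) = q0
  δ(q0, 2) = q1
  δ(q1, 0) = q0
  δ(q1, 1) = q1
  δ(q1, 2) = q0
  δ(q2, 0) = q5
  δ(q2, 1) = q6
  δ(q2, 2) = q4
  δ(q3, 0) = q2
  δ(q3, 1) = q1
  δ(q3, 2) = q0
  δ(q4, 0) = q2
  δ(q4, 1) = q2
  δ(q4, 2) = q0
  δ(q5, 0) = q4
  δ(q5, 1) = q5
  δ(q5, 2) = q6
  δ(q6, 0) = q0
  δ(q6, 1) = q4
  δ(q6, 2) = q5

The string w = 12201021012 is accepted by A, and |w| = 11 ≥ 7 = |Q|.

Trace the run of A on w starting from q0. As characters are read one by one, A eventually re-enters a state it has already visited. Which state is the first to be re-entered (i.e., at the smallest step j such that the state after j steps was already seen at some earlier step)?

State sequence: q0 -1-> q0 -2-> q1 -2-> q0 -0-> q6 -1-> q4 -0-> q2 -2-> q4 -1-> q2 -0-> q5 -1-> q5 -2-> q6
First repeat at step 1: q0 was already visited.

The earliest repeat is at step j = 1: A is in q0, which it already visited at step i = 0.

q0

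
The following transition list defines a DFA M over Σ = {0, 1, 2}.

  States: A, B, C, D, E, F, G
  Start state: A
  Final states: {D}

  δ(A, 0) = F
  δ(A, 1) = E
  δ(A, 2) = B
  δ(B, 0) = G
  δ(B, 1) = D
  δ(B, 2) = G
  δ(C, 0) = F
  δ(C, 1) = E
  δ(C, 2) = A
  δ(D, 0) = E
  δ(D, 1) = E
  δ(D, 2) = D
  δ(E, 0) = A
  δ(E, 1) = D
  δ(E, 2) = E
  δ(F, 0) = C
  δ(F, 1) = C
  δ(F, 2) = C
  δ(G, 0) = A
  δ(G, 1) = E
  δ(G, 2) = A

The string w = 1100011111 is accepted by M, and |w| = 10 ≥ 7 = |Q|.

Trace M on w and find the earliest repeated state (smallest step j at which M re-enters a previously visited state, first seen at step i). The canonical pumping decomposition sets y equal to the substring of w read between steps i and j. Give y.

10

Run of M on w = 1 1 0 0 0 1 1 1 1 1:
  step 0: A  (start)
  step 1: E  (read 1: A→E)
  step 2: D  (read 1: E→D)
  step 3: E  (read 0: D→E)   ← first repeat (E seen earlier)
  step 4: A  (read 0: E→A)
  step 5: F  (read 0: A→F)
  step 6: C  (read 1: F→C)
  step 7: E  (read 1: C→E)
  step 8: D  (read 1: E→D)
  step 9: E  (read 1: D→E)
  step 10: D  (read 1: E→D)

So i = 1, j = 3, giving x = w[0:1] = 1, y = w[1:3] = 10, z = w[3:10] = 0011111.
Check: |xy| = 3 ≤ 7 and |y| = 2 ≥ 1. Reading y takes M from E back to E, so every xyⁱz is accepted.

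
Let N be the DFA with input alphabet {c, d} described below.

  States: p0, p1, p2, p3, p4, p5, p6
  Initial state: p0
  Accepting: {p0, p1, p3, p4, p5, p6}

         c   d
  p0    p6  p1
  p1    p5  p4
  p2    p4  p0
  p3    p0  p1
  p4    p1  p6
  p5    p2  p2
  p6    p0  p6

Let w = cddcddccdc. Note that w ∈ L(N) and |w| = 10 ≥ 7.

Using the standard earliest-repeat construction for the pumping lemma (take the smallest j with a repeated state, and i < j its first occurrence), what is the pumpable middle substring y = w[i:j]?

d

State sequence: p0 -c-> p6 -d-> p6 -d-> p6 -c-> p0 -d-> p1 -d-> p4 -c-> p1 -c-> p5 -d-> p2 -c-> p4
First repeat at step 2: p6 was already visited.

So i = 1, j = 2, giving x = w[0:1] = c, y = w[1:2] = d, z = w[2:10] = dcddccdc.
Check: |xy| = 2 ≤ 7 and |y| = 1 ≥ 1. Reading y takes N from p6 back to p6, so every xyⁱz is accepted.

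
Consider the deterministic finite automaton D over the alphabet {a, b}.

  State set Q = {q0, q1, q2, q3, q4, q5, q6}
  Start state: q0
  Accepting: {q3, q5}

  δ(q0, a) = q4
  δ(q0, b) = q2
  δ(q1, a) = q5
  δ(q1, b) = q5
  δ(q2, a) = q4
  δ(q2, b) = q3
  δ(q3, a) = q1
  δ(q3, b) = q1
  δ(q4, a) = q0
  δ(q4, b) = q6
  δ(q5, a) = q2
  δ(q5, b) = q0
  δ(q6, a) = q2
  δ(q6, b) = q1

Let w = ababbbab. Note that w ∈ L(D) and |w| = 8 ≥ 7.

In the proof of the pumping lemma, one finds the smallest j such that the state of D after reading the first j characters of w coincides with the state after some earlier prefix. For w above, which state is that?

q2

State sequence: q0 -a-> q4 -b-> q6 -a-> q2 -b-> q3 -b-> q1 -b-> q5 -a-> q2 -b-> q3
First repeat at step 7: q2 was already visited.

The earliest repeat is at step j = 7: D is in q2, which it already visited at step i = 3.
Pumping length from the standard proof: p = 7 (the number of states). The repeated state found above gives |xy| = j ≤ 7 and |y| = j − i ≥ 1.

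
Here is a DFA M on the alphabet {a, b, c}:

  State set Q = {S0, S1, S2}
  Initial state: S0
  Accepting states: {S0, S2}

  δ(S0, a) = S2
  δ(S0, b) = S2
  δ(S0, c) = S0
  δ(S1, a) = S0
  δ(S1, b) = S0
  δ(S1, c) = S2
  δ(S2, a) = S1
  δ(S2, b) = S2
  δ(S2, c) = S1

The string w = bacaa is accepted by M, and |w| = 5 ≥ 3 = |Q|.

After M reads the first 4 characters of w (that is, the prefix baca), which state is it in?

S1

Run of M on the first 4 characters of w = b a c a:
  step 0: S0  (start)
  step 1: S2  (read b: S0→S2)
  step 2: S1  (read a: S2→S1)
  step 3: S2  (read c: S1→S2)
  step 4: S1  (read a: S2→S1)

After reading 4 characters, M is in state S1.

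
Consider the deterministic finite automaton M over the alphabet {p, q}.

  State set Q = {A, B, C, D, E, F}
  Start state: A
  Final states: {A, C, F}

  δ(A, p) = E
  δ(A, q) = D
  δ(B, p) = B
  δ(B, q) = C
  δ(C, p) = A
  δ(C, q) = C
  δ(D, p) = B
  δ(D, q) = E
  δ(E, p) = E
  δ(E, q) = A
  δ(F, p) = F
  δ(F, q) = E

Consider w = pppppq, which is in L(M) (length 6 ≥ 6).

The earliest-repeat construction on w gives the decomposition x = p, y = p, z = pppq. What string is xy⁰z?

ppppq

xy⁰z = xz = p·pppq = ppppq.
Reading y = p takes M from E back to E, so after x the machine is still in E, and z then leads to the accepting state A. Hence ppppq ∈ L(M).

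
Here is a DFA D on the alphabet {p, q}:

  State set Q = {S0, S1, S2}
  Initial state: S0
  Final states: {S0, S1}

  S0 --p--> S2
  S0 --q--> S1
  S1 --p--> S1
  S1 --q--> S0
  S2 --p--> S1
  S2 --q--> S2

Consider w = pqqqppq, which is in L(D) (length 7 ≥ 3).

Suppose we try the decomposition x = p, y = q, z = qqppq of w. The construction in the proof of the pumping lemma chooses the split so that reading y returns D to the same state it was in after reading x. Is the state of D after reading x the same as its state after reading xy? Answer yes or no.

yes

Run of D on the first 2 characters of w = p q:
  step 0: S0  (start)
  step 1: S2  (read p: S0→S2)
  step 2: S2  (read q: S2→S2)

After x (step 1): S2. After xy (step 2): S2.
They match, so y = q drives D around a cycle from S2 back to itself; pumping y any number of times keeps D in S2 before reading z, and xyⁱz ∈ L(D) for every i ≥ 0.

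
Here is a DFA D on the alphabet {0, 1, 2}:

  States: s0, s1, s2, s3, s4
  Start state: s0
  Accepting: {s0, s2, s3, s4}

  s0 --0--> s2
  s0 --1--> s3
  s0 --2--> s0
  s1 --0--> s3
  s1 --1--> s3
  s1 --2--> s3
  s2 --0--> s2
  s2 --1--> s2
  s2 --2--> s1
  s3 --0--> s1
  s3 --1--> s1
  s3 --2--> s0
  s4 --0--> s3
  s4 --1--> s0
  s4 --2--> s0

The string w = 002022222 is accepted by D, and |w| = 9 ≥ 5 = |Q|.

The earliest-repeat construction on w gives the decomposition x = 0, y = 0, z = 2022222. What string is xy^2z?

0002022222

xy^2z = 0·0·0·2022222 = 0002022222.
Reading y = 0 takes D from s2 back to s2, so after x·y·y the machine is still in s2, and z then leads to the accepting state s0. Hence 0002022222 ∈ L(D).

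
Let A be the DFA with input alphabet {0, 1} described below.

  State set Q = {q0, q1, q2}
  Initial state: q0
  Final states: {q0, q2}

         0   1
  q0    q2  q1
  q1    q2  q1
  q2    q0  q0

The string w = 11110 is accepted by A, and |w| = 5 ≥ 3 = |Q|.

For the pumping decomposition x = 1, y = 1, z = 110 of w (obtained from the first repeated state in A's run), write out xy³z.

xy^3z = 1·1·1·1·110 = 1111110.
Reading y = 1 takes A from q1 back to q1, so after x·y·y·y the machine is still in q1, and z then leads to the accepting state q2. Hence 1111110 ∈ L(A).

1111110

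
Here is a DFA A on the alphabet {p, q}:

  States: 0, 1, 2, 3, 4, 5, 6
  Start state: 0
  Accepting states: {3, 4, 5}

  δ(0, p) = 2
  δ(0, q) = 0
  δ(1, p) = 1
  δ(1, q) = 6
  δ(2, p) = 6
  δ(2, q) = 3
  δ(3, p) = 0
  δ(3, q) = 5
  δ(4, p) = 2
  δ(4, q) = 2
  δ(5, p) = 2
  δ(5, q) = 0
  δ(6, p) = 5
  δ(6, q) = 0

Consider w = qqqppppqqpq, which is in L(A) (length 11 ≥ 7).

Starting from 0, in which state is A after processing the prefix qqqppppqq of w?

5

Run of A on the first 9 characters of w = q q q p p p p q q:
  step 0: 0  (start)
  step 1: 0  (read q: 0→0)
  step 2: 0  (read q: 0→0)
  step 3: 0  (read q: 0→0)
  step 4: 2  (read p: 0→2)
  step 5: 6  (read p: 2→6)
  step 6: 5  (read p: 6→5)
  step 7: 2  (read p: 5→2)
  step 8: 3  (read q: 2→3)
  step 9: 5  (read q: 3→5)

After reading 9 characters, A is in state 5.
(This kind of state-tracing is the core of the pumping-lemma construction: with 7 states, pigeonhole forces a repeat within the first 7 steps.)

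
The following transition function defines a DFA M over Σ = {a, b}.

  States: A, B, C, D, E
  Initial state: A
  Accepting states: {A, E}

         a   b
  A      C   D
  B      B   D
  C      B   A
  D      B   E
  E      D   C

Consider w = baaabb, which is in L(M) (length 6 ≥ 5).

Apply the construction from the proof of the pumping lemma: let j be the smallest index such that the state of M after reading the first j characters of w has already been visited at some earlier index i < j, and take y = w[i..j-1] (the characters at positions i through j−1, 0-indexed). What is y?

a

Run of M on w = b a a a b b:
  step 0: A  (start)
  step 1: D  (read b: A→D)
  step 2: B  (read a: D→B)
  step 3: B  (read a: B→B)   ← first repeat (B seen earlier)
  step 4: B  (read a: B→B)
  step 5: D  (read b: B→D)
  step 6: E  (read b: D→E)

So i = 2, j = 3, giving x = w[0:2] = ba, y = w[2:3] = a, z = w[3:6] = abb.
Check: |xy| = 3 ≤ 5 and |y| = 1 ≥ 1. Reading y takes M from B back to B, so every xyⁱz is accepted.
With |Q| = 5, pigeonhole forces a state repeat no later than step 5; the substring read between the first and second visits to that state can be pumped.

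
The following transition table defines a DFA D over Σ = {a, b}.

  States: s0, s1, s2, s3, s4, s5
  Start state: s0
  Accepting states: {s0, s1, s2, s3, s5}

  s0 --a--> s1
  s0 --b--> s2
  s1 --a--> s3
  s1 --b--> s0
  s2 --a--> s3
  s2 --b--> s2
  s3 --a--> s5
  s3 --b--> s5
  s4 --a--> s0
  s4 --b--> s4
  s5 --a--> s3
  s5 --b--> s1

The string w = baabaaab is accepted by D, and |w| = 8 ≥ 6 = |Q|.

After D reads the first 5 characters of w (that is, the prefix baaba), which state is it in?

State sequence: s0 -b-> s2 -a-> s3 -a-> s5 -b-> s1 -a-> s3

After reading 5 characters, D is in state s3.

s3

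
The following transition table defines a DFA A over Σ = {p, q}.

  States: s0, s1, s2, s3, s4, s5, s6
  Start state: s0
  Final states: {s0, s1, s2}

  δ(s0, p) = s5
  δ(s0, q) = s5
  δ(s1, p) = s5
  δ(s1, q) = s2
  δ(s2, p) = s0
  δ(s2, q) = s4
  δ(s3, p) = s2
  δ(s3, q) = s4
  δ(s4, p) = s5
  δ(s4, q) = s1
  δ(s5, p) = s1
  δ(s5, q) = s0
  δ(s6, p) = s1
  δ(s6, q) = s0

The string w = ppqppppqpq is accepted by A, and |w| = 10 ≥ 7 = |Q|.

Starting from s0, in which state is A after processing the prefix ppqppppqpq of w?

Run of A on the first 10 characters of w = p p q p p p p q p q:
  step 0: s0  (start)
  step 1: s5  (read p: s0→s5)
  step 2: s1  (read p: s5→s1)
  step 3: s2  (read q: s1→s2)
  step 4: s0  (read p: s2→s0)
  step 5: s5  (read p: s0→s5)
  step 6: s1  (read p: s5→s1)
  step 7: s5  (read p: s1→s5)
  step 8: s0  (read q: s5→s0)
  step 9: s5  (read p: s0→s5)
  step 10: s0  (read q: s5→s0)

After reading 10 characters, A is in state s0.

s0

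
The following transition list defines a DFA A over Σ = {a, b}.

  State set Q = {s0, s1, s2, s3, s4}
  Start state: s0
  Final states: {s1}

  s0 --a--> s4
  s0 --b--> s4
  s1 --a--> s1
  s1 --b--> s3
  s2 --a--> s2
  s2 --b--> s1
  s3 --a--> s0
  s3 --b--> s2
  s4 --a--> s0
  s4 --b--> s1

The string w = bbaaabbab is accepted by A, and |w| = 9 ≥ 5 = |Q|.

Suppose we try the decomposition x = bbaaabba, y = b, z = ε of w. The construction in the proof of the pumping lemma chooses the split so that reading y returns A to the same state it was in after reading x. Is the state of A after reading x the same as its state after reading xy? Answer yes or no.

no

State sequence: s0 -b-> s4 -b-> s1 -a-> s1 -a-> s1 -a-> s1 -b-> s3 -b-> s2 -a-> s2 -b-> s1

After x (step 8): s2. After xy (step 9): s1.
They differ (s2 ≠ s1), so y is not a cycle from the state after x; this split is not the one the pumping-lemma construction produces, and pumping y need not keep the string in L(A).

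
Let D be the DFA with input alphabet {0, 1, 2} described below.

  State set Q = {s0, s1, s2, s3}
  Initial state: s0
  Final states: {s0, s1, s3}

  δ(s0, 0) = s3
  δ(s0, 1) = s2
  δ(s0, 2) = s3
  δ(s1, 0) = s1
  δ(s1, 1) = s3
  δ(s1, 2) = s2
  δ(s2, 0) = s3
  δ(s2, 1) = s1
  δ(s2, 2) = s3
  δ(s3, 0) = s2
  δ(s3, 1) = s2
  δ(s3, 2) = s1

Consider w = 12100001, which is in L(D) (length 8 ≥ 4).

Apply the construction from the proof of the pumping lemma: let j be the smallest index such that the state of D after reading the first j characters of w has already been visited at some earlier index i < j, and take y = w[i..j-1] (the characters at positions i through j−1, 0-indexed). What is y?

21

Run of D on w = 1 2 1 0 0 0 0 1:
  step 0: s0  (start)
  step 1: s2  (read 1: s0→s2)
  step 2: s3  (read 2: s2→s3)
  step 3: s2  (read 1: s3→s2)   ← first repeat (s2 seen earlier)
  step 4: s3  (read 0: s2→s3)
  step 5: s2  (read 0: s3→s2)
  step 6: s3  (read 0: s2→s3)
  step 7: s2  (read 0: s3→s2)
  step 8: s1  (read 1: s2→s1)

So i = 1, j = 3, giving x = w[0:1] = 1, y = w[1:3] = 21, z = w[3:8] = 00001.
Check: |xy| = 3 ≤ 4 and |y| = 2 ≥ 1. Reading y takes D from s2 back to s2, so every xyⁱz is accepted.
The DFA has 4 states, so the proof of the pumping lemma guarantees a repeated state among the first 4+1 visited; the segment between the two visits is the pumpable y.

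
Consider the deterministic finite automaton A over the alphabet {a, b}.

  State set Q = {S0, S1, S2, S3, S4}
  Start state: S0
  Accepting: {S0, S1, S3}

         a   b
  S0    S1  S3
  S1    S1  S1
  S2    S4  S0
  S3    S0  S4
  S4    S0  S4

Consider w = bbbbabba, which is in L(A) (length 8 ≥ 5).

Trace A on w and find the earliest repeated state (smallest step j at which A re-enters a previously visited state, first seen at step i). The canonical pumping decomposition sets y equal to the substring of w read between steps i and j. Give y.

Run of A on w = b b b b a b b a:
  step 0: S0  (start)
  step 1: S3  (read b: S0→S3)
  step 2: S4  (read b: S3→S4)
  step 3: S4  (read b: S4→S4)   ← first repeat (S4 seen earlier)
  step 4: S4  (read b: S4→S4)
  step 5: S0  (read a: S4→S0)
  step 6: S3  (read b: S0→S3)
  step 7: S4  (read b: S3→S4)
  step 8: S0  (read a: S4→S0)

So i = 2, j = 3, giving x = w[0:2] = bb, y = w[2:3] = b, z = w[3:8] = babba.
Check: |xy| = 3 ≤ 5 and |y| = 1 ≥ 1. Reading y takes A from S4 back to S4, so every xyⁱz is accepted.
Pumping length from the standard proof: p = 5 (the number of states). The repeated state found above gives |xy| = j ≤ 5 and |y| = j − i ≥ 1.

b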